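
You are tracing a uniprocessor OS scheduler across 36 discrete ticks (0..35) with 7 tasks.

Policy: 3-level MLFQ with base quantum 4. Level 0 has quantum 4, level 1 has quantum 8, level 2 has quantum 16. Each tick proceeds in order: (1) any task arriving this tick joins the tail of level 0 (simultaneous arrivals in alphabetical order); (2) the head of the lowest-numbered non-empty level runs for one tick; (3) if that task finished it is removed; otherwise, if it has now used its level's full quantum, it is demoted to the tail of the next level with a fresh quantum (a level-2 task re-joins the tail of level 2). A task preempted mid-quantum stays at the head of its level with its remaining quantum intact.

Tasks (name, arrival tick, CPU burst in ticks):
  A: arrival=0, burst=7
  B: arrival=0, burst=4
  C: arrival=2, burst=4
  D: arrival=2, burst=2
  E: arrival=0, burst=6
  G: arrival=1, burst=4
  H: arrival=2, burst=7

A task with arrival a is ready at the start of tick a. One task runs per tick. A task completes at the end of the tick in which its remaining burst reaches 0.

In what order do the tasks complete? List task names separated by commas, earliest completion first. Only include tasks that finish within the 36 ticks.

t=0: L0/L1/L2 = ABE/-/- → run A
t=1: L0/L1/L2 = ABEG/-/- → run A
t=2: L0/L1/L2 = ABEGCDH/-/- → run A
t=3: L0/L1/L2 = ABEGCDH/-/- → run A
t=4: L0/L1/L2 = BEGCDH/A/- → run B
t=5: L0/L1/L2 = BEGCDH/A/- → run B
t=6: L0/L1/L2 = BEGCDH/A/- → run B
t=7: L0/L1/L2 = BEGCDH/A/- → run B
t=8: L0/L1/L2 = EGCDH/A/- → run E
t=9: L0/L1/L2 = EGCDH/A/- → run E
t=10: L0/L1/L2 = EGCDH/A/- → run E
t=11: L0/L1/L2 = EGCDH/A/- → run E
t=12: L0/L1/L2 = GCDH/AE/- → run G
t=13: L0/L1/L2 = GCDH/AE/- → run G
t=14: L0/L1/L2 = GCDH/AE/- → run G
t=15: L0/L1/L2 = GCDH/AE/- → run G
t=16: L0/L1/L2 = CDH/AE/- → run C
t=17: L0/L1/L2 = CDH/AE/- → run C
t=18: L0/L1/L2 = CDH/AE/- → run C
t=19: L0/L1/L2 = CDH/AE/- → run C
t=20: L0/L1/L2 = DH/AE/- → run D
t=21: L0/L1/L2 = DH/AE/- → run D
t=22: L0/L1/L2 = H/AE/- → run H
t=23: L0/L1/L2 = H/AE/- → run H
t=24: L0/L1/L2 = H/AE/- → run H
t=25: L0/L1/L2 = H/AE/- → run H
t=26: L0/L1/L2 = -/AEH/- → run A
t=27: L0/L1/L2 = -/AEH/- → run A
t=28: L0/L1/L2 = -/AEH/- → run A
t=29: L0/L1/L2 = -/EH/- → run E
t=30: L0/L1/L2 = -/EH/- → run E
t=31: L0/L1/L2 = -/H/- → run H
t=32: L0/L1/L2 = -/H/- → run H
t=33: L0/L1/L2 = -/H/- → run H
t=34: (idle)
t=35: (idle)

completion order = B, G, C, D, A, E, H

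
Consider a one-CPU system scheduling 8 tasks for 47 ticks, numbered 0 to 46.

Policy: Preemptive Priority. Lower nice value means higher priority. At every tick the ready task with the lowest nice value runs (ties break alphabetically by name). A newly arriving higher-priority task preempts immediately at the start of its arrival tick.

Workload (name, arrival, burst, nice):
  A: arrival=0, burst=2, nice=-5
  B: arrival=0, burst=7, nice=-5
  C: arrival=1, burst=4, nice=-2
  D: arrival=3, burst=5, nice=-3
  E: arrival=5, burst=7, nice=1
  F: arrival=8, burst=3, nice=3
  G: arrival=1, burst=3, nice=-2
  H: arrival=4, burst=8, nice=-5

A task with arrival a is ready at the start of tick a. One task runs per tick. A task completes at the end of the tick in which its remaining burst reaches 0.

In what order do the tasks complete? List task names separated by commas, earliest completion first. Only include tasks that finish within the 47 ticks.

completion order = A, B, H, D, C, G, E, F

t=0: ready={A,B} → run A
t=1: ready={A,B,C,G} → run A
t=2: ready={B,C,G} → run B
t=3: ready={B,C,D,G} → run B
t=4: ready={B,C,D,G,H} → run B
t=5: ready={B,C,D,E,G,H} → run B
t=6: ready={B,C,D,E,G,H} → run B
t=7: ready={B,C,D,E,G,H} → run B
t=8: ready={B,C,D,E,F,G,H} → run B
t=9: ready={C,D,E,F,G,H} → run H
t=10: ready={C,D,E,F,G,H} → run H
t=11: ready={C,D,E,F,G,H} → run H
t=12: ready={C,D,E,F,G,H} → run H
t=13: ready={C,D,E,F,G,H} → run H
t=14: ready={C,D,E,F,G,H} → run H
t=15: ready={C,D,E,F,G,H} → run H
t=16: ready={C,D,E,F,G,H} → run H
t=17: ready={C,D,E,F,G} → run D
t=18: ready={C,D,E,F,G} → run D
t=19: ready={C,D,E,F,G} → run D
t=20: ready={C,D,E,F,G} → run D
t=21: ready={C,D,E,F,G} → run D
t=22: ready={C,E,F,G} → run C
t=23: ready={C,E,F,G} → run C
t=24: ready={C,E,F,G} → run C
t=25: ready={C,E,F,G} → run C
t=26: ready={E,F,G} → run G
t=27: ready={E,F,G} → run G
t=28: ready={E,F,G} → run G
t=29: ready={E,F} → run E
t=30: ready={E,F} → run E
t=31: ready={E,F} → run E
t=32: ready={E,F} → run E
t=33: ready={E,F} → run E
t=34: ready={E,F} → run E
t=35: ready={E,F} → run E
t=36: ready={F} → run F
t=37: ready={F} → run F
t=38: ready={F} → run F
t=39: (idle)
t=40: (idle)
t=41: (idle)
t=42: (idle)
t=43: (idle)
t=44: (idle)
t=45: (idle)
t=46: (idle)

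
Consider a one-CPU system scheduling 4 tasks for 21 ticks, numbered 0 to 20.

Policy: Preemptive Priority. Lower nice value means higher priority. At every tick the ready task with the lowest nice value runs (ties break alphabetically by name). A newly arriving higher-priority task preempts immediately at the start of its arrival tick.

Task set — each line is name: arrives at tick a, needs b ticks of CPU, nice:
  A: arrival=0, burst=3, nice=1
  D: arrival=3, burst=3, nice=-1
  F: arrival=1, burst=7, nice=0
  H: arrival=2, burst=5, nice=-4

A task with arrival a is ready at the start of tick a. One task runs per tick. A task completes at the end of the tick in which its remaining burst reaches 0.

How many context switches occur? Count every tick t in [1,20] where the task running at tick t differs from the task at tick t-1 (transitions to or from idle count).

t=0: ready={A} → run A
t=1: ready={A,F} → run F
t=2: ready={A,F,H} → run H
t=3: ready={A,D,F,H} → run H
t=4: ready={A,D,F,H} → run H
t=5: ready={A,D,F,H} → run H
t=6: ready={A,D,F,H} → run H
t=7: ready={A,D,F} → run D
t=8: ready={A,D,F} → run D
t=9: ready={A,D,F} → run D
t=10: ready={A,F} → run F
t=11: ready={A,F} → run F
t=12: ready={A,F} → run F
t=13: ready={A,F} → run F
t=14: ready={A,F} → run F
t=15: ready={A,F} → run F
t=16: ready={A} → run A
t=17: ready={A} → run A
t=18: (idle)
t=19: (idle)
t=20: (idle)

context switches = 6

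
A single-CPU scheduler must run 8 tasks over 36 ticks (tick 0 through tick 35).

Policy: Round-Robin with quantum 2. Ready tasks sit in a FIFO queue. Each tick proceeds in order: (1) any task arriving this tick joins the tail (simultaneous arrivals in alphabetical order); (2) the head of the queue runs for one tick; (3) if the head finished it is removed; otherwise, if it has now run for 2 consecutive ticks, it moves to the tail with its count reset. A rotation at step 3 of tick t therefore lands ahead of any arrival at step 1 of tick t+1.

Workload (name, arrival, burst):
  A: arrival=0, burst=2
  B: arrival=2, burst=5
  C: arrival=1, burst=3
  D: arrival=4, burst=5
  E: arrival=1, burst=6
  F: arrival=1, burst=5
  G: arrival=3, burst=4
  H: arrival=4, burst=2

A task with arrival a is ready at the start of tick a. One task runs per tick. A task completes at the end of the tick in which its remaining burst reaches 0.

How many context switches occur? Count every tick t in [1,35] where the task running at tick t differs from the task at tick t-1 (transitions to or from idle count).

context switches = 18

t=0: queue=[A] q_used=0 → run A
t=1: queue=[A,C,E,F] q_used=1 → run A
t=2: queue=[C,E,F,B] q_used=0 → run C
t=3: queue=[C,E,F,B,G] q_used=1 → run C
t=4: queue=[E,F,B,G,C,D,H] q_used=0 → run E
t=5: queue=[E,F,B,G,C,D,H] q_used=1 → run E
t=6: queue=[F,B,G,C,D,H,E] q_used=0 → run F
t=7: queue=[F,B,G,C,D,H,E] q_used=1 → run F
t=8: queue=[B,G,C,D,H,E,F] q_used=0 → run B
t=9: queue=[B,G,C,D,H,E,F] q_used=1 → run B
t=10: queue=[G,C,D,H,E,F,B] q_used=0 → run G
t=11: queue=[G,C,D,H,E,F,B] q_used=1 → run G
t=12: queue=[C,D,H,E,F,B,G] q_used=0 → run C
t=13: queue=[D,H,E,F,B,G] q_used=0 → run D
t=14: queue=[D,H,E,F,B,G] q_used=1 → run D
t=15: queue=[H,E,F,B,G,D] q_used=0 → run H
t=16: queue=[H,E,F,B,G,D] q_used=1 → run H
t=17: queue=[E,F,B,G,D] q_used=0 → run E
t=18: queue=[E,F,B,G,D] q_used=1 → run E
t=19: queue=[F,B,G,D,E] q_used=0 → run F
t=20: queue=[F,B,G,D,E] q_used=1 → run F
t=21: queue=[B,G,D,E,F] q_used=0 → run B
t=22: queue=[B,G,D,E,F] q_used=1 → run B
t=23: queue=[G,D,E,F,B] q_used=0 → run G
t=24: queue=[G,D,E,F,B] q_used=1 → run G
t=25: queue=[D,E,F,B] q_used=0 → run D
t=26: queue=[D,E,F,B] q_used=1 → run D
t=27: queue=[E,F,B,D] q_used=0 → run E
t=28: queue=[E,F,B,D] q_used=1 → run E
t=29: queue=[F,B,D] q_used=0 → run F
t=30: queue=[B,D] q_used=0 → run B
t=31: queue=[D] q_used=0 → run D
t=32: (idle)
t=33: (idle)
t=34: (idle)
t=35: (idle)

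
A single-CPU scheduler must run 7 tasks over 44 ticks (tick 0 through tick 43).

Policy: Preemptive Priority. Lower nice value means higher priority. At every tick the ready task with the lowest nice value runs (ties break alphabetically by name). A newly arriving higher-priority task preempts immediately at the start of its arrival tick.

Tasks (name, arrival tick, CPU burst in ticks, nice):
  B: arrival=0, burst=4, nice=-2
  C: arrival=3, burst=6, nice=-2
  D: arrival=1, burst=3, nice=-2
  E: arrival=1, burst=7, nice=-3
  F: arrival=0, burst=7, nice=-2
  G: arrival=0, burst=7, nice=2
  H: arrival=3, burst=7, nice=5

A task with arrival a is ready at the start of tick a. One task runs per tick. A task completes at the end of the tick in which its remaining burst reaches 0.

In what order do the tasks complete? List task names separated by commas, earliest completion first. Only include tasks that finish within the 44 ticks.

completion order = E, B, C, D, F, G, H

t=0: ready={B,F,G} → run B
t=1: ready={B,D,E,F,G} → run E
t=2: ready={B,D,E,F,G} → run E
t=3: ready={B,C,D,E,F,G,H} → run E
t=4: ready={B,C,D,E,F,G,H} → run E
t=5: ready={B,C,D,E,F,G,H} → run E
t=6: ready={B,C,D,E,F,G,H} → run E
t=7: ready={B,C,D,E,F,G,H} → run E
t=8: ready={B,C,D,F,G,H} → run B
t=9: ready={B,C,D,F,G,H} → run B
t=10: ready={B,C,D,F,G,H} → run B
t=11: ready={C,D,F,G,H} → run C
t=12: ready={C,D,F,G,H} → run C
t=13: ready={C,D,F,G,H} → run C
t=14: ready={C,D,F,G,H} → run C
t=15: ready={C,D,F,G,H} → run C
t=16: ready={C,D,F,G,H} → run C
t=17: ready={D,F,G,H} → run D
t=18: ready={D,F,G,H} → run D
t=19: ready={D,F,G,H} → run D
t=20: ready={F,G,H} → run F
t=21: ready={F,G,H} → run F
t=22: ready={F,G,H} → run F
t=23: ready={F,G,H} → run F
t=24: ready={F,G,H} → run F
t=25: ready={F,G,H} → run F
t=26: ready={F,G,H} → run F
t=27: ready={G,H} → run G
t=28: ready={G,H} → run G
t=29: ready={G,H} → run G
t=30: ready={G,H} → run G
t=31: ready={G,H} → run G
t=32: ready={G,H} → run G
t=33: ready={G,H} → run G
t=34: ready={H} → run H
t=35: ready={H} → run H
t=36: ready={H} → run H
t=37: ready={H} → run H
t=38: ready={H} → run H
t=39: ready={H} → run H
t=40: ready={H} → run H
t=41: (idle)
t=42: (idle)
t=43: (idle)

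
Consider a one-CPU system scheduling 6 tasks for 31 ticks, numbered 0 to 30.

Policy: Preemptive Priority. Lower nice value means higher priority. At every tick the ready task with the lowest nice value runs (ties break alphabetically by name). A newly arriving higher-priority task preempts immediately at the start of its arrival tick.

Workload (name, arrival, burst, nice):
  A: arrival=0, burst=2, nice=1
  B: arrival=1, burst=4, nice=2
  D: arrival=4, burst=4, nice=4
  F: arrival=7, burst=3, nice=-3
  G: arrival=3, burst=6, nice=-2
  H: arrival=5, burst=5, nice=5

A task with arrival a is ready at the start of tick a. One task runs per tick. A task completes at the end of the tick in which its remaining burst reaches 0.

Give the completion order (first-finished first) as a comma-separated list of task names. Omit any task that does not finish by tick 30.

t=0: ready={A} → run A
t=1: ready={A,B} → run A
t=2: ready={B} → run B
t=3: ready={B,G} → run G
t=4: ready={B,D,G} → run G
t=5: ready={B,D,G,H} → run G
t=6: ready={B,D,G,H} → run G
t=7: ready={B,D,F,G,H} → run F
t=8: ready={B,D,F,G,H} → run F
t=9: ready={B,D,F,G,H} → run F
t=10: ready={B,D,G,H} → run G
t=11: ready={B,D,G,H} → run G
t=12: ready={B,D,H} → run B
t=13: ready={B,D,H} → run B
t=14: ready={B,D,H} → run B
t=15: ready={D,H} → run D
t=16: ready={D,H} → run D
t=17: ready={D,H} → run D
t=18: ready={D,H} → run D
t=19: ready={H} → run H
t=20: ready={H} → run H
t=21: ready={H} → run H
t=22: ready={H} → run H
t=23: ready={H} → run H
t=24: (idle)
t=25: (idle)
t=26: (idle)
t=27: (idle)
t=28: (idle)
t=29: (idle)
t=30: (idle)

completion order = A, F, G, B, D, H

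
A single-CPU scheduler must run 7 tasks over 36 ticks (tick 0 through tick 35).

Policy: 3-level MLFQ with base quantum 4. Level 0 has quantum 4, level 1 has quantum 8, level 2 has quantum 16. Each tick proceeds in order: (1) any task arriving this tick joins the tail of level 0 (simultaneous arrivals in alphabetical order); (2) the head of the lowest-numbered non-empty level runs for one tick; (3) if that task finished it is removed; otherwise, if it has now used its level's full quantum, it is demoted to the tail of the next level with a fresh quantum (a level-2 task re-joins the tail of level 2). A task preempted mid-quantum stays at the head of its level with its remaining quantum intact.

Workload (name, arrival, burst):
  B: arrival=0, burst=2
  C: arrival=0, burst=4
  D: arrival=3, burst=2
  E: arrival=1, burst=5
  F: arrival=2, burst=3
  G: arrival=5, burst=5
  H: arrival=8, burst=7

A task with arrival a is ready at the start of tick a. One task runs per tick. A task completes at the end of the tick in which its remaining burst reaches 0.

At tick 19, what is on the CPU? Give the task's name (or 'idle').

running at tick 19 = H

t=0: L0/L1/L2 = BC/-/- → run B
t=1: L0/L1/L2 = BCE/-/- → run B
t=2: L0/L1/L2 = CEF/-/- → run C
t=3: L0/L1/L2 = CEFD/-/- → run C
t=4: L0/L1/L2 = CEFD/-/- → run C
t=5: L0/L1/L2 = CEFDG/-/- → run C
t=6: L0/L1/L2 = EFDG/-/- → run E
t=7: L0/L1/L2 = EFDG/-/- → run E
t=8: L0/L1/L2 = EFDGH/-/- → run E
t=9: L0/L1/L2 = EFDGH/-/- → run E
t=10: L0/L1/L2 = FDGH/E/- → run F
t=11: L0/L1/L2 = FDGH/E/- → run F
t=12: L0/L1/L2 = FDGH/E/- → run F
t=13: L0/L1/L2 = DGH/E/- → run D
t=14: L0/L1/L2 = DGH/E/- → run D
t=15: L0/L1/L2 = GH/E/- → run G
t=16: L0/L1/L2 = GH/E/- → run G
t=17: L0/L1/L2 = GH/E/- → run G
t=18: L0/L1/L2 = GH/E/- → run G
t=19: L0/L1/L2 = H/EG/- → run H
t=20: L0/L1/L2 = H/EG/- → run H
t=21: L0/L1/L2 = H/EG/- → run H
t=22: L0/L1/L2 = H/EG/- → run H
t=23: L0/L1/L2 = -/EGH/- → run E
t=24: L0/L1/L2 = -/GH/- → run G
t=25: L0/L1/L2 = -/H/- → run H
t=26: L0/L1/L2 = -/H/- → run H
t=27: L0/L1/L2 = -/H/- → run H
t=28: (idle)
t=29: (idle)
t=30: (idle)
t=31: (idle)
t=32: (idle)
t=33: (idle)
t=34: (idle)
t=35: (idle)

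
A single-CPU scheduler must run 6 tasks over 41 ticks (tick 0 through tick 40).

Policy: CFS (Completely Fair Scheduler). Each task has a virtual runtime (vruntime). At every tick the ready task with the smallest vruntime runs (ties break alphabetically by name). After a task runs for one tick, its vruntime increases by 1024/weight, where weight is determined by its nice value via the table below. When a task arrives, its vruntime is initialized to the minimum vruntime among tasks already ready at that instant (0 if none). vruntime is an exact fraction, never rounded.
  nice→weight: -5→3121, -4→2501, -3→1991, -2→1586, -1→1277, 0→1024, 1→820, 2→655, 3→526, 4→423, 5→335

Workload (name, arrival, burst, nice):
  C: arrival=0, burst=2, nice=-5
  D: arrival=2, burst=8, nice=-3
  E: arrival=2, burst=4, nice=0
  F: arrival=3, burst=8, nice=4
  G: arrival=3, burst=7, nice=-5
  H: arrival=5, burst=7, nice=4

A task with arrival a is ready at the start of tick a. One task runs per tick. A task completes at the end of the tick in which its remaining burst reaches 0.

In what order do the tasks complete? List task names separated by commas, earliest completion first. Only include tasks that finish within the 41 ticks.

completion order = C, G, E, D, H, F

t=0: vr[C=0] → run C
t=1: vr[C=1024/3121] → run C
t=2: vr[D=0 E=0] → run D
t=3: vr[D=1024/1991 E=0 F=0 G=0] → run E
t=4: vr[D=1024/1991 E=1 F=0 G=0] → run F
t=5: vr[D=1024/1991 E=1 F=1024/423 G=0 H=0] → run G
t=6: vr[D=1024/1991 E=1 F=1024/423 G=1024/3121 H=0] → run H
t=7: vr[D=1024/1991 E=1 F=1024/423 G=1024/3121 H=1024/423] → run G
t=8: vr[D=1024/1991 E=1 F=1024/423 G=2048/3121 H=1024/423] → run D
t=9: vr[D=2048/1991 E=1 F=1024/423 G=2048/3121 H=1024/423] → run G
t=10: vr[D=2048/1991 E=1 F=1024/423 G=3072/3121 H=1024/423] → run G
t=11: vr[D=2048/1991 E=1 F=1024/423 G=4096/3121 H=1024/423] → run E
t=12: vr[D=2048/1991 E=2 F=1024/423 G=4096/3121 H=1024/423] → run D
t=13: vr[D=3072/1991 E=2 F=1024/423 G=4096/3121 H=1024/423] → run G
t=14: vr[D=3072/1991 E=2 F=1024/423 G=5120/3121 H=1024/423] → run D
t=15: vr[D=4096/1991 E=2 F=1024/423 G=5120/3121 H=1024/423] → run G
t=16: vr[D=4096/1991 E=2 F=1024/423 G=6144/3121 H=1024/423] → run G
t=17: vr[D=4096/1991 E=2 F=1024/423 H=1024/423] → run E
t=18: vr[D=4096/1991 E=3 F=1024/423 H=1024/423] → run D
t=19: vr[D=5120/1991 E=3 F=1024/423 H=1024/423] → run F
t=20: vr[D=5120/1991 E=3 F=2048/423 H=1024/423] → run H
t=21: vr[D=5120/1991 E=3 F=2048/423 H=2048/423] → run D
t=22: vr[D=6144/1991 E=3 F=2048/423 H=2048/423] → run E
t=23: vr[D=6144/1991 F=2048/423 H=2048/423] → run D
t=24: vr[D=7168/1991 F=2048/423 H=2048/423] → run D
t=25: vr[F=2048/423 H=2048/423] → run F
t=26: vr[F=1024/141 H=2048/423] → run H
t=27: vr[F=1024/141 H=1024/141] → run F
t=28: vr[F=4096/423 H=1024/141] → run H
t=29: vr[F=4096/423 H=4096/423] → run F
t=30: vr[F=5120/423 H=4096/423] → run H
t=31: vr[F=5120/423 H=5120/423] → run F
t=32: vr[F=2048/141 H=5120/423] → run H
t=33: vr[F=2048/141 H=2048/141] → run F
t=34: vr[F=7168/423 H=2048/141] → run H
t=35: vr[F=7168/423] → run F
t=36: (idle)
t=37: (idle)
t=38: (idle)
t=39: (idle)
t=40: (idle)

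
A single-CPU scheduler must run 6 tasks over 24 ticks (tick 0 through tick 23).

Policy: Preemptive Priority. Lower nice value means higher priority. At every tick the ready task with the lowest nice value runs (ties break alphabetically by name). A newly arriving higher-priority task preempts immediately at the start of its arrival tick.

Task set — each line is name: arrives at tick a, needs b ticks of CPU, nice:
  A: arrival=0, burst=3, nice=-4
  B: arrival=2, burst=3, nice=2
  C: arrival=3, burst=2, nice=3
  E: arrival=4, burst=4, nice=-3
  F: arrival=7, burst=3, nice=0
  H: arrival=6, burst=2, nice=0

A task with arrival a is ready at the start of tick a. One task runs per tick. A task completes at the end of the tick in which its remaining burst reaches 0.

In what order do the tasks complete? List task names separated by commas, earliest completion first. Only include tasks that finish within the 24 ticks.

t=0: ready={A} → run A
t=1: ready={A} → run A
t=2: ready={A,B} → run A
t=3: ready={B,C} → run B
t=4: ready={B,C,E} → run E
t=5: ready={B,C,E} → run E
t=6: ready={B,C,E,H} → run E
t=7: ready={B,C,E,F,H} → run E
t=8: ready={B,C,F,H} → run F
t=9: ready={B,C,F,H} → run F
t=10: ready={B,C,F,H} → run F
t=11: ready={B,C,H} → run H
t=12: ready={B,C,H} → run H
t=13: ready={B,C} → run B
t=14: ready={B,C} → run B
t=15: ready={C} → run C
t=16: ready={C} → run C
t=17: (idle)
t=18: (idle)
t=19: (idle)
t=20: (idle)
t=21: (idle)
t=22: (idle)
t=23: (idle)

completion order = A, E, F, H, B, C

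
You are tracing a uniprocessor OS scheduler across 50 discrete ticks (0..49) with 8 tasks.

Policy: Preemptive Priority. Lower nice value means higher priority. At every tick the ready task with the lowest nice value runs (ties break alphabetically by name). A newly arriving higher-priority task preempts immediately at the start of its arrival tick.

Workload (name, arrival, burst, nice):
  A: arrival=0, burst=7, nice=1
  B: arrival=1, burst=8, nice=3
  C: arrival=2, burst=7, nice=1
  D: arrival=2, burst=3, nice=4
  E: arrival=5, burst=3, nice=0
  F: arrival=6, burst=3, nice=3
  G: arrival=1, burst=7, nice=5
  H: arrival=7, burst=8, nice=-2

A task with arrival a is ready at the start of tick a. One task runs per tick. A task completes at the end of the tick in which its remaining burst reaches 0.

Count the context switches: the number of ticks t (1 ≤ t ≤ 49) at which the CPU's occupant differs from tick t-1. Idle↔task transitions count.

t=0: ready={A} → run A
t=1: ready={A,B,G} → run A
t=2: ready={A,B,C,D,G} → run A
t=3: ready={A,B,C,D,G} → run A
t=4: ready={A,B,C,D,G} → run A
t=5: ready={A,B,C,D,E,G} → run E
t=6: ready={A,B,C,D,E,F,G} → run E
t=7: ready={A,B,C,D,E,F,G,H} → run H
t=8: ready={A,B,C,D,E,F,G,H} → run H
t=9: ready={A,B,C,D,E,F,G,H} → run H
t=10: ready={A,B,C,D,E,F,G,H} → run H
t=11: ready={A,B,C,D,E,F,G,H} → run H
t=12: ready={A,B,C,D,E,F,G,H} → run H
t=13: ready={A,B,C,D,E,F,G,H} → run H
t=14: ready={A,B,C,D,E,F,G,H} → run H
t=15: ready={A,B,C,D,E,F,G} → run E
t=16: ready={A,B,C,D,F,G} → run A
t=17: ready={A,B,C,D,F,G} → run A
t=18: ready={B,C,D,F,G} → run C
t=19: ready={B,C,D,F,G} → run C
t=20: ready={B,C,D,F,G} → run C
t=21: ready={B,C,D,F,G} → run C
t=22: ready={B,C,D,F,G} → run C
t=23: ready={B,C,D,F,G} → run C
t=24: ready={B,C,D,F,G} → run C
t=25: ready={B,D,F,G} → run B
t=26: ready={B,D,F,G} → run B
t=27: ready={B,D,F,G} → run B
t=28: ready={B,D,F,G} → run B
t=29: ready={B,D,F,G} → run B
t=30: ready={B,D,F,G} → run B
t=31: ready={B,D,F,G} → run B
t=32: ready={B,D,F,G} → run B
t=33: ready={D,F,G} → run F
t=34: ready={D,F,G} → run F
t=35: ready={D,F,G} → run F
t=36: ready={D,G} → run D
t=37: ready={D,G} → run D
t=38: ready={D,G} → run D
t=39: ready={G} → run G
t=40: ready={G} → run G
t=41: ready={G} → run G
t=42: ready={G} → run G
t=43: ready={G} → run G
t=44: ready={G} → run G
t=45: ready={G} → run G
t=46: (idle)
t=47: (idle)
t=48: (idle)
t=49: (idle)

context switches = 10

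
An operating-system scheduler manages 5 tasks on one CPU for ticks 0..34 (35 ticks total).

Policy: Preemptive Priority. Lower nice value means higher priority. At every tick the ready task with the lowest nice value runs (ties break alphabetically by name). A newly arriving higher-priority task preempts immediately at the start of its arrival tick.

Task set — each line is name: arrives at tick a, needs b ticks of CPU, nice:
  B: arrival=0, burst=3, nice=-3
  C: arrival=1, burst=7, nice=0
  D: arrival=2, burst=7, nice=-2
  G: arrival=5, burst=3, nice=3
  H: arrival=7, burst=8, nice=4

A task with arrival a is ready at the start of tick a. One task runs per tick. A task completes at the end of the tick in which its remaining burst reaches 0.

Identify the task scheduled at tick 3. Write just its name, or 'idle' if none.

t=0: ready={B} → run B
t=1: ready={B,C} → run B
t=2: ready={B,C,D} → run B
t=3: ready={C,D} → run D
t=4: ready={C,D} → run D
t=5: ready={C,D,G} → run D
t=6: ready={C,D,G} → run D
t=7: ready={C,D,G,H} → run D
t=8: ready={C,D,G,H} → run D
t=9: ready={C,D,G,H} → run D
t=10: ready={C,G,H} → run C
t=11: ready={C,G,H} → run C
t=12: ready={C,G,H} → run C
t=13: ready={C,G,H} → run C
t=14: ready={C,G,H} → run C
t=15: ready={C,G,H} → run C
t=16: ready={C,G,H} → run C
t=17: ready={G,H} → run G
t=18: ready={G,H} → run G
t=19: ready={G,H} → run G
t=20: ready={H} → run H
t=21: ready={H} → run H
t=22: ready={H} → run H
t=23: ready={H} → run H
t=24: ready={H} → run H
t=25: ready={H} → run H
t=26: ready={H} → run H
t=27: ready={H} → run H
t=28: (idle)
t=29: (idle)
t=30: (idle)
t=31: (idle)
t=32: (idle)
t=33: (idle)
t=34: (idle)

running at tick 3 = D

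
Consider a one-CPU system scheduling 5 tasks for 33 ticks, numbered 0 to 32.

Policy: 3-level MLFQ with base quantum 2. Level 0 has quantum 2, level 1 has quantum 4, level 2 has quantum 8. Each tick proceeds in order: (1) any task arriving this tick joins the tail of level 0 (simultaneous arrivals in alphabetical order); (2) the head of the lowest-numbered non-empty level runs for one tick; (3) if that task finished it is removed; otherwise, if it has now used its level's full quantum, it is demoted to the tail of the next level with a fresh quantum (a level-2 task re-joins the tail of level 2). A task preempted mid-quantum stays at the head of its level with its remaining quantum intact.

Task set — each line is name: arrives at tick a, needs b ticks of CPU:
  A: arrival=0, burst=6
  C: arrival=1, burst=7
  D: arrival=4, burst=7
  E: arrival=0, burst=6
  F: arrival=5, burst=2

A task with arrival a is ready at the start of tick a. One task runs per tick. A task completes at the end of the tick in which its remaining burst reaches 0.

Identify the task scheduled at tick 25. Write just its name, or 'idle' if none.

running at tick 25 = D

t=0: L0/L1/L2 = AE/-/- → run A
t=1: L0/L1/L2 = AEC/-/- → run A
t=2: L0/L1/L2 = EC/A/- → run E
t=3: L0/L1/L2 = EC/A/- → run E
t=4: L0/L1/L2 = CD/AE/- → run C
t=5: L0/L1/L2 = CDF/AE/- → run C
t=6: L0/L1/L2 = DF/AEC/- → run D
t=7: L0/L1/L2 = DF/AEC/- → run D
t=8: L0/L1/L2 = F/AECD/- → run F
t=9: L0/L1/L2 = F/AECD/- → run F
t=10: L0/L1/L2 = -/AECD/- → run A
t=11: L0/L1/L2 = -/AECD/- → run A
t=12: L0/L1/L2 = -/AECD/- → run A
t=13: L0/L1/L2 = -/AECD/- → run A
t=14: L0/L1/L2 = -/ECD/- → run E
t=15: L0/L1/L2 = -/ECD/- → run E
t=16: L0/L1/L2 = -/ECD/- → run E
t=17: L0/L1/L2 = -/ECD/- → run E
t=18: L0/L1/L2 = -/CD/- → run C
t=19: L0/L1/L2 = -/CD/- → run C
t=20: L0/L1/L2 = -/CD/- → run C
t=21: L0/L1/L2 = -/CD/- → run C
t=22: L0/L1/L2 = -/D/C → run D
t=23: L0/L1/L2 = -/D/C → run D
t=24: L0/L1/L2 = -/D/C → run D
t=25: L0/L1/L2 = -/D/C → run D
t=26: L0/L1/L2 = -/-/CD → run C
t=27: L0/L1/L2 = -/-/D → run D
t=28: (idle)
t=29: (idle)
t=30: (idle)
t=31: (idle)
t=32: (idle)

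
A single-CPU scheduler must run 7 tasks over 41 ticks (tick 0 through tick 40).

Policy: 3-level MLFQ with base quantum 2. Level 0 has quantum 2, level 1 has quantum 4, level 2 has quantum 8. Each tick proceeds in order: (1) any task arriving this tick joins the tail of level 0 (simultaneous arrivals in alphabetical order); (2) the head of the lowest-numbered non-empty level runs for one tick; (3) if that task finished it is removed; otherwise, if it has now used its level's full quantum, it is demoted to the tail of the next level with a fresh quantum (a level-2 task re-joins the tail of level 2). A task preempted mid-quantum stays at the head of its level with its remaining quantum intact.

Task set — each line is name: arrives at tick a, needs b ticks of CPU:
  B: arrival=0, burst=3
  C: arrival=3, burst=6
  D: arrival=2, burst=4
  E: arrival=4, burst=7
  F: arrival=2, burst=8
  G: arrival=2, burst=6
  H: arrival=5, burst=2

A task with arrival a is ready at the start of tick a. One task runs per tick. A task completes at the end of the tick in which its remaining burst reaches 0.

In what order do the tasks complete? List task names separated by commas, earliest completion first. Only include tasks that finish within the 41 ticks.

t=0: L0/L1/L2 = B/-/- → run B
t=1: L0/L1/L2 = B/-/- → run B
t=2: L0/L1/L2 = DFG/B/- → run D
t=3: L0/L1/L2 = DFGC/B/- → run D
t=4: L0/L1/L2 = FGCE/BD/- → run F
t=5: L0/L1/L2 = FGCEH/BD/- → run F
t=6: L0/L1/L2 = GCEH/BDF/- → run G
t=7: L0/L1/L2 = GCEH/BDF/- → run G
t=8: L0/L1/L2 = CEH/BDFG/- → run C
t=9: L0/L1/L2 = CEH/BDFG/- → run C
t=10: L0/L1/L2 = EH/BDFGC/- → run E
t=11: L0/L1/L2 = EH/BDFGC/- → run E
t=12: L0/L1/L2 = H/BDFGCE/- → run H
t=13: L0/L1/L2 = H/BDFGCE/- → run H
t=14: L0/L1/L2 = -/BDFGCE/- → run B
t=15: L0/L1/L2 = -/DFGCE/- → run D
t=16: L0/L1/L2 = -/DFGCE/- → run D
t=17: L0/L1/L2 = -/FGCE/- → run F
t=18: L0/L1/L2 = -/FGCE/- → run F
t=19: L0/L1/L2 = -/FGCE/- → run F
t=20: L0/L1/L2 = -/FGCE/- → run F
t=21: L0/L1/L2 = -/GCE/F → run G
t=22: L0/L1/L2 = -/GCE/F → run G
t=23: L0/L1/L2 = -/GCE/F → run G
t=24: L0/L1/L2 = -/GCE/F → run G
t=25: L0/L1/L2 = -/CE/F → run C
t=26: L0/L1/L2 = -/CE/F → run C
t=27: L0/L1/L2 = -/CE/F → run C
t=28: L0/L1/L2 = -/CE/F → run C
t=29: L0/L1/L2 = -/E/F → run E
t=30: L0/L1/L2 = -/E/F → run E
t=31: L0/L1/L2 = -/E/F → run E
t=32: L0/L1/L2 = -/E/F → run E
t=33: L0/L1/L2 = -/-/FE → run F
t=34: L0/L1/L2 = -/-/FE → run F
t=35: L0/L1/L2 = -/-/E → run E
t=36: (idle)
t=37: (idle)
t=38: (idle)
t=39: (idle)
t=40: (idle)

completion order = H, B, D, G, C, F, E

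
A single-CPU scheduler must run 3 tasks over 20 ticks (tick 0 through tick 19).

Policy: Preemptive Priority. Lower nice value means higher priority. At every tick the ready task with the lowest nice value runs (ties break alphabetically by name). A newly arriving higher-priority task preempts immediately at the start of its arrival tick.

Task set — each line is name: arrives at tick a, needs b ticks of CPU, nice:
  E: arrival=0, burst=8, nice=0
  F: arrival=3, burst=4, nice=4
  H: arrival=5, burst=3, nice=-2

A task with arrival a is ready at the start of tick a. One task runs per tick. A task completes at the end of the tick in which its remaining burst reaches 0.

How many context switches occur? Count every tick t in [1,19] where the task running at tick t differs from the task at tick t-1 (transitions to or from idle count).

t=0: ready={E} → run E
t=1: ready={E} → run E
t=2: ready={E} → run E
t=3: ready={E,F} → run E
t=4: ready={E,F} → run E
t=5: ready={E,F,H} → run H
t=6: ready={E,F,H} → run H
t=7: ready={E,F,H} → run H
t=8: ready={E,F} → run E
t=9: ready={E,F} → run E
t=10: ready={E,F} → run E
t=11: ready={F} → run F
t=12: ready={F} → run F
t=13: ready={F} → run F
t=14: ready={F} → run F
t=15: (idle)
t=16: (idle)
t=17: (idle)
t=18: (idle)
t=19: (idle)

context switches = 4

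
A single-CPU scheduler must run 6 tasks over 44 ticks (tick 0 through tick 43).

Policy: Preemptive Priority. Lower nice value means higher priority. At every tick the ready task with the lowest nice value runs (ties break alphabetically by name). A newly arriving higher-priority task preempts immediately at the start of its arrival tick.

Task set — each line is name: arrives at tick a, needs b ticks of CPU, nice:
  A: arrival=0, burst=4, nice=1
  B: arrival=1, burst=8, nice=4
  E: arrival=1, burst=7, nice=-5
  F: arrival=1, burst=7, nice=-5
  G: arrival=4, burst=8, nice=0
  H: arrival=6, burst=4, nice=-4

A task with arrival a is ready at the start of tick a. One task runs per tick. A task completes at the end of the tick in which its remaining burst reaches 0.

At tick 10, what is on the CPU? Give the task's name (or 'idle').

running at tick 10 = F

t=0: ready={A} → run A
t=1: ready={A,B,E,F} → run E
t=2: ready={A,B,E,F} → run E
t=3: ready={A,B,E,F} → run E
t=4: ready={A,B,E,F,G} → run E
t=5: ready={A,B,E,F,G} → run E
t=6: ready={A,B,E,F,G,H} → run E
t=7: ready={A,B,E,F,G,H} → run E
t=8: ready={A,B,F,G,H} → run F
t=9: ready={A,B,F,G,H} → run F
t=10: ready={A,B,F,G,H} → run F
t=11: ready={A,B,F,G,H} → run F
t=12: ready={A,B,F,G,H} → run F
t=13: ready={A,B,F,G,H} → run F
t=14: ready={A,B,F,G,H} → run F
t=15: ready={A,B,G,H} → run H
t=16: ready={A,B,G,H} → run H
t=17: ready={A,B,G,H} → run H
t=18: ready={A,B,G,H} → run H
t=19: ready={A,B,G} → run G
t=20: ready={A,B,G} → run G
t=21: ready={A,B,G} → run G
t=22: ready={A,B,G} → run G
t=23: ready={A,B,G} → run G
t=24: ready={A,B,G} → run G
t=25: ready={A,B,G} → run G
t=26: ready={A,B,G} → run G
t=27: ready={A,B} → run A
t=28: ready={A,B} → run A
t=29: ready={A,B} → run A
t=30: ready={B} → run B
t=31: ready={B} → run B
t=32: ready={B} → run B
t=33: ready={B} → run B
t=34: ready={B} → run B
t=35: ready={B} → run B
t=36: ready={B} → run B
t=37: ready={B} → run B
t=38: (idle)
t=39: (idle)
t=40: (idle)
t=41: (idle)
t=42: (idle)
t=43: (idle)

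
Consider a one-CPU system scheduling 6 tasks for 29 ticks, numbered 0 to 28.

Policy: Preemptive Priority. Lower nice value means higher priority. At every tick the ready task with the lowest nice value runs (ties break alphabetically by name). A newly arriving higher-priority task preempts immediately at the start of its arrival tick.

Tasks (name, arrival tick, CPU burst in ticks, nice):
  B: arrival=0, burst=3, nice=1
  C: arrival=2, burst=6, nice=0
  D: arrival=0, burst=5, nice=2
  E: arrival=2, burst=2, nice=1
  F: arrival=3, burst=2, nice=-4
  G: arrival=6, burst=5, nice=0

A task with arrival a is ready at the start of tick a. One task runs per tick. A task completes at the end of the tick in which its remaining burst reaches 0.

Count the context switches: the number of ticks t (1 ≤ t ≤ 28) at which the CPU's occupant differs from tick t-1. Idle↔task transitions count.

t=0: ready={B,D} → run B
t=1: ready={B,D} → run B
t=2: ready={B,C,D,E} → run C
t=3: ready={B,C,D,E,F} → run F
t=4: ready={B,C,D,E,F} → run F
t=5: ready={B,C,D,E} → run C
t=6: ready={B,C,D,E,G} → run C
t=7: ready={B,C,D,E,G} → run C
t=8: ready={B,C,D,E,G} → run C
t=9: ready={B,C,D,E,G} → run C
t=10: ready={B,D,E,G} → run G
t=11: ready={B,D,E,G} → run G
t=12: ready={B,D,E,G} → run G
t=13: ready={B,D,E,G} → run G
t=14: ready={B,D,E,G} → run G
t=15: ready={B,D,E} → run B
t=16: ready={D,E} → run E
t=17: ready={D,E} → run E
t=18: ready={D} → run D
t=19: ready={D} → run D
t=20: ready={D} → run D
t=21: ready={D} → run D
t=22: ready={D} → run D
t=23: (idle)
t=24: (idle)
t=25: (idle)
t=26: (idle)
t=27: (idle)
t=28: (idle)

context switches = 8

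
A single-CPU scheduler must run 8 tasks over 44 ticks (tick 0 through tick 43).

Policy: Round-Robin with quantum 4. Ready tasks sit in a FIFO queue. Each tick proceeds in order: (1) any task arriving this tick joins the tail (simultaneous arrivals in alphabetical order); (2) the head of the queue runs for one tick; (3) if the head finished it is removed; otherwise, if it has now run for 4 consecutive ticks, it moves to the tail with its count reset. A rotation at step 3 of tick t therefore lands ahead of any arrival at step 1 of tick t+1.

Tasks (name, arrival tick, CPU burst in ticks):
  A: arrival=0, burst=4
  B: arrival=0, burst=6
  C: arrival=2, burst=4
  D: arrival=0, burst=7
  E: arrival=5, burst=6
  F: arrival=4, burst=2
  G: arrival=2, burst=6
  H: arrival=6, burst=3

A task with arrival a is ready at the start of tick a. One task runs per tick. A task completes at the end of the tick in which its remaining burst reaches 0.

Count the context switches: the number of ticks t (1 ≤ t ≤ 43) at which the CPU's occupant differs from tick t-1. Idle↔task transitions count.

context switches = 12

t=0: queue=[A,B,D] q_used=0 → run A
t=1: queue=[A,B,D] q_used=1 → run A
t=2: queue=[A,B,D,C,G] q_used=2 → run A
t=3: queue=[A,B,D,C,G] q_used=3 → run A
t=4: queue=[B,D,C,G,F] q_used=0 → run B
t=5: queue=[B,D,C,G,F,E] q_used=1 → run B
t=6: queue=[B,D,C,G,F,E,H] q_used=2 → run B
t=7: queue=[B,D,C,G,F,E,H] q_used=3 → run B
t=8: queue=[D,C,G,F,E,H,B] q_used=0 → run D
t=9: queue=[D,C,G,F,E,H,B] q_used=1 → run D
t=10: queue=[D,C,G,F,E,H,B] q_used=2 → run D
t=11: queue=[D,C,G,F,E,H,B] q_used=3 → run D
t=12: queue=[C,G,F,E,H,B,D] q_used=0 → run C
t=13: queue=[C,G,F,E,H,B,D] q_used=1 → run C
t=14: queue=[C,G,F,E,H,B,D] q_used=2 → run C
t=15: queue=[C,G,F,E,H,B,D] q_used=3 → run C
t=16: queue=[G,F,E,H,B,D] q_used=0 → run G
t=17: queue=[G,F,E,H,B,D] q_used=1 → run G
t=18: queue=[G,F,E,H,B,D] q_used=2 → run G
t=19: queue=[G,F,E,H,B,D] q_used=3 → run G
t=20: queue=[F,E,H,B,D,G] q_used=0 → run F
t=21: queue=[F,E,H,B,D,G] q_used=1 → run F
t=22: queue=[E,H,B,D,G] q_used=0 → run E
t=23: queue=[E,H,B,D,G] q_used=1 → run E
t=24: queue=[E,H,B,D,G] q_used=2 → run E
t=25: queue=[E,H,B,D,G] q_used=3 → run E
t=26: queue=[H,B,D,G,E] q_used=0 → run H
t=27: queue=[H,B,D,G,E] q_used=1 → run H
t=28: queue=[H,B,D,G,E] q_used=2 → run H
t=29: queue=[B,D,G,E] q_used=0 → run B
t=30: queue=[B,D,G,E] q_used=1 → run B
t=31: queue=[D,G,E] q_used=0 → run D
t=32: queue=[D,G,E] q_used=1 → run D
t=33: queue=[D,G,E] q_used=2 → run D
t=34: queue=[G,E] q_used=0 → run G
t=35: queue=[G,E] q_used=1 → run G
t=36: queue=[E] q_used=0 → run E
t=37: queue=[E] q_used=1 → run E
t=38: (idle)
t=39: (idle)
t=40: (idle)
t=41: (idle)
t=42: (idle)
t=43: (idle)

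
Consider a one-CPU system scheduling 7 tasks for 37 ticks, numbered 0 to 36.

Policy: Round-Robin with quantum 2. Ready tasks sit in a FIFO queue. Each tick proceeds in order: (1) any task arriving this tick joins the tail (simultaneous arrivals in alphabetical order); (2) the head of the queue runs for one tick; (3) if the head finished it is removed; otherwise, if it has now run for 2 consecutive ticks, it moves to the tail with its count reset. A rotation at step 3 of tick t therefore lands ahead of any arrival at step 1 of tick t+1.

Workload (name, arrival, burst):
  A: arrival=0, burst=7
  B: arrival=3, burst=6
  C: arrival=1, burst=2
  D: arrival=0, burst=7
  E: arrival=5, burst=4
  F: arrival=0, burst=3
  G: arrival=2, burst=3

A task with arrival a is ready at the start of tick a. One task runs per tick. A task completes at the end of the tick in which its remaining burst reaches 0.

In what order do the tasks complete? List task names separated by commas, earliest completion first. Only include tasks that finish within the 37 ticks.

completion order = C, F, G, E, A, B, D

t=0: queue=[A,D,F] q_used=0 → run A
t=1: queue=[A,D,F,C] q_used=1 → run A
t=2: queue=[D,F,C,A,G] q_used=0 → run D
t=3: queue=[D,F,C,A,G,B] q_used=1 → run D
t=4: queue=[F,C,A,G,B,D] q_used=0 → run F
t=5: queue=[F,C,A,G,B,D,E] q_used=1 → run F
t=6: queue=[C,A,G,B,D,E,F] q_used=0 → run C
t=7: queue=[C,A,G,B,D,E,F] q_used=1 → run C
t=8: queue=[A,G,B,D,E,F] q_used=0 → run A
t=9: queue=[A,G,B,D,E,F] q_used=1 → run A
t=10: queue=[G,B,D,E,F,A] q_used=0 → run G
t=11: queue=[G,B,D,E,F,A] q_used=1 → run G
t=12: queue=[B,D,E,F,A,G] q_used=0 → run B
t=13: queue=[B,D,E,F,A,G] q_used=1 → run B
t=14: queue=[D,E,F,A,G,B] q_used=0 → run D
t=15: queue=[D,E,F,A,G,B] q_used=1 → run D
t=16: queue=[E,F,A,G,B,D] q_used=0 → run E
t=17: queue=[E,F,A,G,B,D] q_used=1 → run E
t=18: queue=[F,A,G,B,D,E] q_used=0 → run F
t=19: queue=[A,G,B,D,E] q_used=0 → run A
t=20: queue=[A,G,B,D,E] q_used=1 → run A
t=21: queue=[G,B,D,E,A] q_used=0 → run G
t=22: queue=[B,D,E,A] q_used=0 → run B
t=23: queue=[B,D,E,A] q_used=1 → run B
t=24: queue=[D,E,A,B] q_used=0 → run D
t=25: queue=[D,E,A,B] q_used=1 → run D
t=26: queue=[E,A,B,D] q_used=0 → run E
t=27: queue=[E,A,B,D] q_used=1 → run E
t=28: queue=[A,B,D] q_used=0 → run A
t=29: queue=[B,D] q_used=0 → run B
t=30: queue=[B,D] q_used=1 → run B
t=31: queue=[D] q_used=0 → run D
t=32: (idle)
t=33: (idle)
t=34: (idle)
t=35: (idle)
t=36: (idle)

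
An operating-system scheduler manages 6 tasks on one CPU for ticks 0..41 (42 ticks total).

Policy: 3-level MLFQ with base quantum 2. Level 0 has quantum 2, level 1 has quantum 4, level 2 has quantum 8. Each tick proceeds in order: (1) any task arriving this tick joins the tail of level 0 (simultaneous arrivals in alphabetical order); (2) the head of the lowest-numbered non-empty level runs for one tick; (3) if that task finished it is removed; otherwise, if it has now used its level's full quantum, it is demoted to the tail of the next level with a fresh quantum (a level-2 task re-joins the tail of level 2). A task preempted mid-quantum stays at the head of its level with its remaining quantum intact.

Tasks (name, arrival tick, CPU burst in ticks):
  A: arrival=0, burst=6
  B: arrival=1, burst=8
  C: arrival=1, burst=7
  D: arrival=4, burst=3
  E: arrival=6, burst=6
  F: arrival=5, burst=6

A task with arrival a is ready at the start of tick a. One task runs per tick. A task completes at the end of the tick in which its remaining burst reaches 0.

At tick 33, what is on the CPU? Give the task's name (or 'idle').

running at tick 33 = B

t=0: L0/L1/L2 = A/-/- → run A
t=1: L0/L1/L2 = ABC/-/- → run A
t=2: L0/L1/L2 = BC/A/- → run B
t=3: L0/L1/L2 = BC/A/- → run B
t=4: L0/L1/L2 = CD/AB/- → run C
t=5: L0/L1/L2 = CDF/AB/- → run C
t=6: L0/L1/L2 = DFE/ABC/- → run D
t=7: L0/L1/L2 = DFE/ABC/- → run D
t=8: L0/L1/L2 = FE/ABCD/- → run F
t=9: L0/L1/L2 = FE/ABCD/- → run F
t=10: L0/L1/L2 = E/ABCDF/- → run E
t=11: L0/L1/L2 = E/ABCDF/- → run E
t=12: L0/L1/L2 = -/ABCDFE/- → run A
t=13: L0/L1/L2 = -/ABCDFE/- → run A
t=14: L0/L1/L2 = -/ABCDFE/- → run A
t=15: L0/L1/L2 = -/ABCDFE/- → run A
t=16: L0/L1/L2 = -/BCDFE/- → run B
t=17: L0/L1/L2 = -/BCDFE/- → run B
t=18: L0/L1/L2 = -/BCDFE/- → run B
t=19: L0/L1/L2 = -/BCDFE/- → run B
t=20: L0/L1/L2 = -/CDFE/B → run C
t=21: L0/L1/L2 = -/CDFE/B → run C
t=22: L0/L1/L2 = -/CDFE/B → run C
t=23: L0/L1/L2 = -/CDFE/B → run C
t=24: L0/L1/L2 = -/DFE/BC → run D
t=25: L0/L1/L2 = -/FE/BC → run F
t=26: L0/L1/L2 = -/FE/BC → run F
t=27: L0/L1/L2 = -/FE/BC → run F
t=28: L0/L1/L2 = -/FE/BC → run F
t=29: L0/L1/L2 = -/E/BC → run E
t=30: L0/L1/L2 = -/E/BC → run E
t=31: L0/L1/L2 = -/E/BC → run E
t=32: L0/L1/L2 = -/E/BC → run E
t=33: L0/L1/L2 = -/-/BC → run B
t=34: L0/L1/L2 = -/-/BC → run B
t=35: L0/L1/L2 = -/-/C → run C
t=36: (idle)
t=37: (idle)
t=38: (idle)
t=39: (idle)
t=40: (idle)
t=41: (idle)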